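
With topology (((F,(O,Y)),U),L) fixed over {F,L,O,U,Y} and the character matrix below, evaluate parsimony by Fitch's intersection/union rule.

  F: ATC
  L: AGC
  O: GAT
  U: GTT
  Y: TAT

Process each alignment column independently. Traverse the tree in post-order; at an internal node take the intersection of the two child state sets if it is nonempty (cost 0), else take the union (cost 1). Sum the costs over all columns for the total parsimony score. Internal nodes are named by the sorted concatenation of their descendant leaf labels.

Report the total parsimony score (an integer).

site 0, node OY: O={G} ∪ Y={T} → {G,T} (+1)
site 0, node FOY: F={A} ∪ OY={G,T} → {A,G,T} (+1)
site 0, node FOUY: FOY={A,G,T} ∩ U={G} → {G} (+0)
site 0, node FLOUY: FOUY={G} ∪ L={A} → {A,G} (+1)
site 1, node OY: O={A} ∩ Y={A} → {A} (+0)
site 1, node FOY: F={T} ∪ OY={A} → {A,T} (+1)
site 1, node FOUY: FOY={A,T} ∩ U={T} → {T} (+0)
site 1, node FLOUY: FOUY={T} ∪ L={G} → {G,T} (+1)
site 2, node OY: O={T} ∩ Y={T} → {T} (+0)
site 2, node FOY: F={C} ∪ OY={T} → {C,T} (+1)
site 2, node FOUY: FOY={C,T} ∩ U={T} → {T} (+0)
site 2, node FLOUY: FOUY={T} ∪ L={C} → {C,T} (+1)
per-site changes: [3, 2, 2]; total = 7

7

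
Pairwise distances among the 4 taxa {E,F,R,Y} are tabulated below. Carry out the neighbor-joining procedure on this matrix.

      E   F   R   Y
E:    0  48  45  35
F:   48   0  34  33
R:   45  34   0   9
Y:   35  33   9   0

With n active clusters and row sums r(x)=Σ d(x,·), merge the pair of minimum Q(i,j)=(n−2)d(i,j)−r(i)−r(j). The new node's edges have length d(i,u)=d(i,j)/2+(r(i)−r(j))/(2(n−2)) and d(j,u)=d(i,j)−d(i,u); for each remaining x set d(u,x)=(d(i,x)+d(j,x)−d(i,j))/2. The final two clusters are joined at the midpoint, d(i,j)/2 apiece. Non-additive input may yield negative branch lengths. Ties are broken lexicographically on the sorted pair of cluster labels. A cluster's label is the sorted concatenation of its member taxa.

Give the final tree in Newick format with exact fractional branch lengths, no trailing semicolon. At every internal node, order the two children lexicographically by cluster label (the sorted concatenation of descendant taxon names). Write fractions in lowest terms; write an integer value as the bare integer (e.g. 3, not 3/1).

(((E:109/4,F:83/4):33/4,R:29/4):7/8,Y:7/8)

iteration 1: select E,F (d=48, Q=-147); attach at lengths (109/4, 83/4); label the merged cluster EF
  updated: d(EF,R)=31/2, d(EF,Y)=10
iteration 2: select EF,R (d=31/2, Q=-69/2); attach at lengths (33/4, 29/4); label the merged cluster EFR
  updated: d(EFR,Y)=7/4
iteration 3: select EFR,Y (d=7/4); attach at lengths (7/8, 7/8); label the merged cluster EFRY
final tree: (((E:109/4,F:83/4):33/4,R:29/4):7/8,Y:7/8)
total length: 261/4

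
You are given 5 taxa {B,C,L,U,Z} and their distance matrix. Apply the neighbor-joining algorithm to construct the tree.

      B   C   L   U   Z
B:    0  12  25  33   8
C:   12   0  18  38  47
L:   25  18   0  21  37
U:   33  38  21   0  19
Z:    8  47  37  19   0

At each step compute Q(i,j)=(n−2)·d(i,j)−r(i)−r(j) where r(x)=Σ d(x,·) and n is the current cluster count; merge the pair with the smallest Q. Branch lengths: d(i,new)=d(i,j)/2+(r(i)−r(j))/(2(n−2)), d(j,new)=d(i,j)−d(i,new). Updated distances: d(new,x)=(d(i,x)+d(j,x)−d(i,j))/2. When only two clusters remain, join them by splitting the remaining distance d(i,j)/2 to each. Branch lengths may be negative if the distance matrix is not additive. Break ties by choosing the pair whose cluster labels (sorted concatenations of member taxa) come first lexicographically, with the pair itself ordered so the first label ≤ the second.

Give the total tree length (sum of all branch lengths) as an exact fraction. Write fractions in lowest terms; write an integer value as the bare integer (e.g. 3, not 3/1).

447/8

iteration 1: select B,Z (d=8, Q=-165); attach at lengths (-3/2, 19/2); label the merged cluster BZ
  updated: d(BZ,C)=51/2, d(BZ,L)=27, d(BZ,U)=22
iteration 2: select BZ,U (d=22, Q=-223/2); attach at lengths (75/8, 101/8); label the merged cluster BUZ
  updated: d(BUZ,C)=83/4, d(BUZ,L)=13
iteration 3: select BUZ,C (d=83/4, Q=-207/4); attach at lengths (63/8, 103/8); label the merged cluster BCUZ
  updated: d(BCUZ,L)=41/8
iteration 4: select BCUZ,L (d=41/8); attach at lengths (41/16, 41/16); label the merged cluster BCLUZ
final tree: ((((B:-3/2,Z:19/2):75/8,U:101/8):63/8,C:103/8):41/16,L:41/16)
total length: 447/8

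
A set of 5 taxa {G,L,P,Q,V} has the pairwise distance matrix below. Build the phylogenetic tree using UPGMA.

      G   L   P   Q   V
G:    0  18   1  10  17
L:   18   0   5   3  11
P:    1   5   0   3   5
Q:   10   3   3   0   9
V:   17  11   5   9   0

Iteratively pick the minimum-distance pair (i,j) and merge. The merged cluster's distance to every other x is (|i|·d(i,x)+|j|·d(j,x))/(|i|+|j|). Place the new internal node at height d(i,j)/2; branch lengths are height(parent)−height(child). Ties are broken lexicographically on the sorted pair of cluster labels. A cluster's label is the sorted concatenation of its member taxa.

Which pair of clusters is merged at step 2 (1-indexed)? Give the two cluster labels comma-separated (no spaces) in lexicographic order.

step 1: merge (G,P) at d=1; branch lengths G→1/2, P→1/2; new cluster GP
  updated: d(GP,L)=23/2, d(GP,Q)=13/2, d(GP,V)=11
step 2: merge (L,Q) at d=3; branch lengths L→3/2, Q→3/2; new cluster LQ
  updated: d(GP,LQ)=9, d(LQ,V)=10
step 3: merge (GP,LQ) at d=9; branch lengths GP→4, LQ→3; new cluster GLPQ
  updated: d(GLPQ,V)=21/2
step 4: merge (GLPQ,V) at d=21/2; branch lengths GLPQ→3/4, V→21/4; new cluster GLPQV
final tree: (((G:1/2,P:1/2):4,(L:3/2,Q:3/2):3):3/4,V:21/4)
total length: 17

L,Q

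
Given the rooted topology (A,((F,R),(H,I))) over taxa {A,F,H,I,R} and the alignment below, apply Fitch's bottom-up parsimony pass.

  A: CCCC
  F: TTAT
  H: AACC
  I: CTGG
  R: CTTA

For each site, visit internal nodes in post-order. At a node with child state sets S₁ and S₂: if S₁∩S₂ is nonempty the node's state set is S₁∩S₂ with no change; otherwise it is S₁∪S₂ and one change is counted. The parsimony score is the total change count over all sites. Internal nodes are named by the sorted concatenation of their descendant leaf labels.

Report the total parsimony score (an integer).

10

[col 0] FR: children F:{T}, R:{C} ∪→ {C,T}; cost 1
[col 0] HI: children H:{A}, I:{C} ∪→ {A,C}; cost 1
[col 0] FHIR: children FR:{C,T}, HI:{A,C} ∩→ {C}; cost 0
[col 0] AFHIR: children A:{C}, FHIR:{C} ∩→ {C}; cost 0
[col 1] FR: children F:{T}, R:{T} ∩→ {T}; cost 0
[col 1] HI: children H:{A}, I:{T} ∪→ {A,T}; cost 1
[col 1] FHIR: children FR:{T}, HI:{A,T} ∩→ {T}; cost 0
[col 1] AFHIR: children A:{C}, FHIR:{T} ∪→ {C,T}; cost 1
[col 2] FR: children F:{A}, R:{T} ∪→ {A,T}; cost 1
[col 2] HI: children H:{C}, I:{G} ∪→ {C,G}; cost 1
[col 2] FHIR: children FR:{A,T}, HI:{C,G} ∪→ {A,C,G,T}; cost 1
[col 2] AFHIR: children A:{C}, FHIR:{A,C,G,T} ∩→ {C}; cost 0
[col 3] FR: children F:{T}, R:{A} ∪→ {A,T}; cost 1
[col 3] HI: children H:{C}, I:{G} ∪→ {C,G}; cost 1
[col 3] FHIR: children FR:{A,T}, HI:{C,G} ∪→ {A,C,G,T}; cost 1
[col 3] AFHIR: children A:{C}, FHIR:{A,C,G,T} ∩→ {C}; cost 0
per-site changes: [2, 2, 3, 3]; total = 10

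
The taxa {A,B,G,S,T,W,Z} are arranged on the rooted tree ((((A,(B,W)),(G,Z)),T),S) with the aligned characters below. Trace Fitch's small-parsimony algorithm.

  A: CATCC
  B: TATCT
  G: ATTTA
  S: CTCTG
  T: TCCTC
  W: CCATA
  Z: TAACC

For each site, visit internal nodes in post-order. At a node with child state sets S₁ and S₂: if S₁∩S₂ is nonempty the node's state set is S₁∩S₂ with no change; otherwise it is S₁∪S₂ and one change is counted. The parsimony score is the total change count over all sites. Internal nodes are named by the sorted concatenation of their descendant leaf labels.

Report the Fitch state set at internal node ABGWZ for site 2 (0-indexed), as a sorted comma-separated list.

T

BW@0: {T} ∪ {C} = {C,T} (union, +1)
ABW@0: {C} ∩ {C,T} = {C} (intersection, +0)
GZ@0: {A} ∪ {T} = {A,T} (union, +1)
ABGWZ@0: {C} ∪ {A,T} = {A,C,T} (union, +1)
ABGTWZ@0: {A,C,T} ∩ {T} = {T} (intersection, +0)
ABGSTWZ@0: {T} ∪ {C} = {C,T} (union, +1)
BW@1: {A} ∪ {C} = {A,C} (union, +1)
ABW@1: {A} ∩ {A,C} = {A} (intersection, +0)
GZ@1: {T} ∪ {A} = {A,T} (union, +1)
ABGWZ@1: {A} ∩ {A,T} = {A} (intersection, +0)
ABGTWZ@1: {A} ∪ {C} = {A,C} (union, +1)
ABGSTWZ@1: {A,C} ∪ {T} = {A,C,T} (union, +1)
BW@2: {T} ∪ {A} = {A,T} (union, +1)
ABW@2: {T} ∩ {A,T} = {T} (intersection, +0)
GZ@2: {T} ∪ {A} = {A,T} (union, +1)
ABGWZ@2: {T} ∩ {A,T} = {T} (intersection, +0)
ABGTWZ@2: {T} ∪ {C} = {C,T} (union, +1)
ABGSTWZ@2: {C,T} ∩ {C} = {C} (intersection, +0)
BW@3: {C} ∪ {T} = {C,T} (union, +1)
ABW@3: {C} ∩ {C,T} = {C} (intersection, +0)
GZ@3: {T} ∪ {C} = {C,T} (union, +1)
ABGWZ@3: {C} ∩ {C,T} = {C} (intersection, +0)
ABGTWZ@3: {C} ∪ {T} = {C,T} (union, +1)
ABGSTWZ@3: {C,T} ∩ {T} = {T} (intersection, +0)
BW@4: {T} ∪ {A} = {A,T} (union, +1)
ABW@4: {C} ∪ {A,T} = {A,C,T} (union, +1)
GZ@4: {A} ∪ {C} = {A,C} (union, +1)
ABGWZ@4: {A,C,T} ∩ {A,C} = {A,C} (intersection, +0)
ABGTWZ@4: {A,C} ∩ {C} = {C} (intersection, +0)
ABGSTWZ@4: {C} ∪ {G} = {C,G} (union, +1)
per-site changes: [4, 4, 3, 3, 4]; total = 18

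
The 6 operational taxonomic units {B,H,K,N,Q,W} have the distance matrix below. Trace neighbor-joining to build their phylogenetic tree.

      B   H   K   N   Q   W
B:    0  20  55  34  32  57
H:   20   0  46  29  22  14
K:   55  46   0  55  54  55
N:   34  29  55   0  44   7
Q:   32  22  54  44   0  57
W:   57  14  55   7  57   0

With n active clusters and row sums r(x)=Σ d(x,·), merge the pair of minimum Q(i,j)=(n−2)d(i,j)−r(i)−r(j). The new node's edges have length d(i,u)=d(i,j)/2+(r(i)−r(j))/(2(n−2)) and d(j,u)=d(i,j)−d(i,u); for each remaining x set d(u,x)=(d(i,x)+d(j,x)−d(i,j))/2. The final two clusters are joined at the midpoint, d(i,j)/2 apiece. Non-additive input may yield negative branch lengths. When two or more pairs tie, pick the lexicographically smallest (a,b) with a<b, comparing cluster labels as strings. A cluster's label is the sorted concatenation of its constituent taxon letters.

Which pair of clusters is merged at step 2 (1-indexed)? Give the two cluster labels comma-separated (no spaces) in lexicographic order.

iteration 1: select N,W (d=7, Q=-331); attach at lengths (7/8, 49/8); label the merged cluster NW
  updated: d(B,NW)=42, d(H,NW)=18, d(K,NW)=103/2, d(NW,Q)=47
iteration 2: select H,NW (d=18, Q=-421/2); attach at lengths (1/4, 71/4); label the merged cluster HNW
  updated: d(B,HNW)=22, d(HNW,K)=159/4, d(HNW,Q)=51/2
iteration 3: select B,Q (d=32, Q=-313/2); attach at lengths (123/8, 133/8); label the merged cluster BQ
  updated: d(BQ,HNW)=31/4, d(BQ,K)=77/2
iteration 4: select BQ,HNW (d=31/4, Q=-86); attach at lengths (13/4, 9/2); label the merged cluster BHNQW
  updated: d(BHNQW,K)=141/4
iteration 5: select BHNQW,K (d=141/4); attach at lengths (141/8, 141/8); label the merged cluster BHKNQW
final tree: (((B:123/8,Q:133/8):13/4,(H:1/4,(N:7/8,W:49/8):71/4):9/2):141/8,K:141/8)
total length: 100

H,NW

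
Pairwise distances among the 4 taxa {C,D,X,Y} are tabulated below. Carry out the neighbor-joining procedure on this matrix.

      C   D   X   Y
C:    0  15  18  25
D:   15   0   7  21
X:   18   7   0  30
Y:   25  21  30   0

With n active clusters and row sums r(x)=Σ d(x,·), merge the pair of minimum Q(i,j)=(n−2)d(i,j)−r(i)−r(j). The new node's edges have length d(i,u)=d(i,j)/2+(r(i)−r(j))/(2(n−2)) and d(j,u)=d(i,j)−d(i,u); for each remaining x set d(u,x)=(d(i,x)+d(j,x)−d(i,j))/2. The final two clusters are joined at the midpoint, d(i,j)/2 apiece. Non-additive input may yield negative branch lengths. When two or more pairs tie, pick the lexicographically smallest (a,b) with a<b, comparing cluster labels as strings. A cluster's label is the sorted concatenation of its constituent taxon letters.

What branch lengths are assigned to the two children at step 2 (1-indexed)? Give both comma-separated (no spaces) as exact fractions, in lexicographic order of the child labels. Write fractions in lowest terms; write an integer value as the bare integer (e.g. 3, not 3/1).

step 1: merge (C,Y) at d=25, Q=-84; branch lengths C→8, Y→17; new cluster CY
  updated: d(CY,D)=11/2, d(CY,X)=23/2
step 2: merge (CY,D) at d=11/2, Q=-24; branch lengths CY→5, D→1/2; new cluster CDY
  updated: d(CDY,X)=13/2
step 3: merge (CDY,X) at d=13/2; branch lengths CDY→13/4, X→13/4; new cluster CDXY
final tree: (((C:8,Y:17):5,D:1/2):13/4,X:13/4)
total length: 37

5,1/2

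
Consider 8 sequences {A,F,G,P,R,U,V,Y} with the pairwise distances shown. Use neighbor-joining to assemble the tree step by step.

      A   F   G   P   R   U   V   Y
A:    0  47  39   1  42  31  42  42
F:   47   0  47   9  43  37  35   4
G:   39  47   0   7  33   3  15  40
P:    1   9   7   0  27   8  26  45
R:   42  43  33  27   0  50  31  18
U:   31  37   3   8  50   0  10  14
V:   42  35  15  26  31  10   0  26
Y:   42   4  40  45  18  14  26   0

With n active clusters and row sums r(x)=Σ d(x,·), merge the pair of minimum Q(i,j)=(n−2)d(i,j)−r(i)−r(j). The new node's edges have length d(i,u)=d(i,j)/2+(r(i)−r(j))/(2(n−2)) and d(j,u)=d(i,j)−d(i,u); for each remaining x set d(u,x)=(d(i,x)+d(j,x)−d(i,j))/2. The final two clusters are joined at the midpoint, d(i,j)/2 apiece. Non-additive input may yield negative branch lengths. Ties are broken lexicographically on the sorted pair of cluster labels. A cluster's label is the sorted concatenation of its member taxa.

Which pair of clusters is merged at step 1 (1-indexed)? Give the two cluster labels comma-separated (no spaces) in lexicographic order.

F,Y

step 1: merge (F,Y) at d=4, Q=-387; branch lengths F→19/4, Y→-3/4; new cluster FY
  updated: d(A,FY)=85/2, d(FY,G)=83/2, d(FY,P)=25, d(FY,R)=57/2, d(FY,U)=47/2, d(FY,V)=57/2
step 2: merge (A,P) at d=1, Q=-573/2; branch lengths A→217/20, P→-197/20; new cluster AP
  updated: d(AP,FY)=133/4, d(AP,G)=45/2, d(AP,R)=34, d(AP,U)=19, d(AP,V)=67/2
step 3: merge (FY,R) at d=57/2, Q=-871/4; branch lengths FY→371/32, R→541/32; new cluster FRY
  updated: d(AP,FRY)=155/8, d(FRY,G)=23, d(FRY,U)=45/2, d(FRY,V)=31/2
step 4: merge (AP,FRY) at d=155/8, Q=-933/8; branch lengths AP→577/48, FRY→353/48; new cluster AFPRY
  updated: d(AFPRY,G)=209/16, d(AFPRY,U)=177/16, d(AFPRY,V)=237/16
step 5: merge (AFPRY,V) at d=237/16, Q=-393/8; branch lengths AFPRY→115/16, V→61/8; new cluster AFPRVY
  updated: d(AFPRVY,G)=53/8, d(AFPRVY,U)=25/8
step 6: merge (AFPRVY,G) at d=53/8, Q=-51/4; branch lengths AFPRVY→27/8, G→13/4; new cluster AFGPRVY
  updated: d(AFGPRVY,U)=-1/4
step 7: merge (AFGPRVY,U) at d=-1/4; branch lengths AFGPRVY→-1/8, U→-1/8; new cluster AFGPRUVY
final tree: (((((A:217/20,P:-197/20):577/48,((F:19/4,Y:-3/4):371/32,R:541/32):353/48):115/16,V:61/8):27/8,G:13/4):-1/8,U:-1/8)
total length: 1185/16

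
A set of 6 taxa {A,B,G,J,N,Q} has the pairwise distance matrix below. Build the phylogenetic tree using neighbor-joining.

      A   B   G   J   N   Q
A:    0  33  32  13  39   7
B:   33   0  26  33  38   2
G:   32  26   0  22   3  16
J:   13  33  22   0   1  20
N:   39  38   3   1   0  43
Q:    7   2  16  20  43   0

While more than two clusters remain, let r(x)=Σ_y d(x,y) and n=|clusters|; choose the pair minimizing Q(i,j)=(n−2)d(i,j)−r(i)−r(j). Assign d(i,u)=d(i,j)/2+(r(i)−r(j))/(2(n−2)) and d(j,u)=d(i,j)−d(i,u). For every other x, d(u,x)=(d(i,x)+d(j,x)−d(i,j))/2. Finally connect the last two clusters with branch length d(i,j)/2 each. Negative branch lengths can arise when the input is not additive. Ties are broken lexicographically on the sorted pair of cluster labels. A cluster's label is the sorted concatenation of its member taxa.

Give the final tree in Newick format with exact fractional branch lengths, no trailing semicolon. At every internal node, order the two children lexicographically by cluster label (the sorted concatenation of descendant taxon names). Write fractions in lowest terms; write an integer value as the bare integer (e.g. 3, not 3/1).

step 1: merge (B,Q) at d=2, Q=-212; branch lengths B→13/2, Q→-9/2; new cluster BQ
  updated: d(A,BQ)=19, d(BQ,G)=20, d(BQ,J)=51/2, d(BQ,N)=79/2
step 2: merge (G,N) at d=3, Q=-301/2; branch lengths G→7/12, N→29/12; new cluster GN
  updated: d(A,GN)=34, d(BQ,GN)=113/4, d(GN,J)=10
step 3: merge (A,BQ) at d=19, Q=-403/4; branch lengths A→125/16, BQ→179/16; new cluster ABQ
  updated: d(ABQ,GN)=173/8, d(ABQ,J)=39/4
step 4: merge (ABQ,GN) at d=173/8, Q=-331/8; branch lengths ABQ→171/16, GN→175/16; new cluster ABGNQ
  updated: d(ABGNQ,J)=-15/16
step 5: merge (ABGNQ,J) at d=-15/16; branch lengths ABGNQ→-15/32, J→-15/32; new cluster ABGJNQ
final tree: (((A:125/16,(B:13/2,Q:-9/2):179/16):171/16,(G:7/12,N:29/12):175/16):-15/32,J:-15/32)
total length: 715/16

(((A:125/16,(B:13/2,Q:-9/2):179/16):171/16,(G:7/12,N:29/12):175/16):-15/32,J:-15/32)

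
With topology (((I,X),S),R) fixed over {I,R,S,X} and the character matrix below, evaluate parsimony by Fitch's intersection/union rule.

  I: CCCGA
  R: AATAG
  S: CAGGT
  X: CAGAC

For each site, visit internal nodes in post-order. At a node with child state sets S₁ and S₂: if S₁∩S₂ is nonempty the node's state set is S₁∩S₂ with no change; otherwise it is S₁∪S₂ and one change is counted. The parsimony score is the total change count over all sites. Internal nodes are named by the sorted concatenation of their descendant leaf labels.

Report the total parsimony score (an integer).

[col 0] IX: children I:{C}, X:{C} ∩→ {C}; cost 0
[col 0] ISX: children IX:{C}, S:{C} ∩→ {C}; cost 0
[col 0] IRSX: children ISX:{C}, R:{A} ∪→ {A,C}; cost 1
[col 1] IX: children I:{C}, X:{A} ∪→ {A,C}; cost 1
[col 1] ISX: children IX:{A,C}, S:{A} ∩→ {A}; cost 0
[col 1] IRSX: children ISX:{A}, R:{A} ∩→ {A}; cost 0
[col 2] IX: children I:{C}, X:{G} ∪→ {C,G}; cost 1
[col 2] ISX: children IX:{C,G}, S:{G} ∩→ {G}; cost 0
[col 2] IRSX: children ISX:{G}, R:{T} ∪→ {G,T}; cost 1
[col 3] IX: children I:{G}, X:{A} ∪→ {A,G}; cost 1
[col 3] ISX: children IX:{A,G}, S:{G} ∩→ {G}; cost 0
[col 3] IRSX: children ISX:{G}, R:{A} ∪→ {A,G}; cost 1
[col 4] IX: children I:{A}, X:{C} ∪→ {A,C}; cost 1
[col 4] ISX: children IX:{A,C}, S:{T} ∪→ {A,C,T}; cost 1
[col 4] IRSX: children ISX:{A,C,T}, R:{G} ∪→ {A,C,G,T}; cost 1
per-site changes: [1, 1, 2, 2, 3]; total = 9

9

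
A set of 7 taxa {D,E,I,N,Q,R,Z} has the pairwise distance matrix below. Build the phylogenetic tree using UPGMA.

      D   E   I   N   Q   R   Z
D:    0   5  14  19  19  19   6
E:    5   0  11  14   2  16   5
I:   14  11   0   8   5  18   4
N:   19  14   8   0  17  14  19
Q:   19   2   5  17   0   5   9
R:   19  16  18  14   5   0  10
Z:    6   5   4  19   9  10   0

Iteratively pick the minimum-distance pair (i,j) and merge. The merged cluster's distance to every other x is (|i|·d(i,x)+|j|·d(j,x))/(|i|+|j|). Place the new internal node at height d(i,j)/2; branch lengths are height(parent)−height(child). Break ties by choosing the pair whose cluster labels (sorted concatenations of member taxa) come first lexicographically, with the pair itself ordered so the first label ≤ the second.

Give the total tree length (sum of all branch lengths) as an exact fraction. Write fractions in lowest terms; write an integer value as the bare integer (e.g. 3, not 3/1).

1. join E+Q (d=2) ⇒ EQ; edges |E|=1, |Q|=1
  updated: d(D,EQ)=12, d(EQ,I)=8, d(EQ,N)=31/2, d(EQ,R)=21/2, d(EQ,Z)=7
2. join I+Z (d=4) ⇒ IZ; edges |I|=2, |Z|=2
  updated: d(D,IZ)=10, d(EQ,IZ)=15/2, d(IZ,N)=27/2, d(IZ,R)=14
3. join EQ+IZ (d=15/2) ⇒ EIQZ; edges |EQ|=11/4, |IZ|=7/4
  updated: d(D,EIQZ)=11, d(EIQZ,N)=29/2, d(EIQZ,R)=49/4
4. join D+EIQZ (d=11) ⇒ DEIQZ; edges |D|=11/2, |EIQZ|=7/4
  updated: d(DEIQZ,N)=77/5, d(DEIQZ,R)=68/5
5. join DEIQZ+R (d=68/5) ⇒ DEIQRZ; edges |DEIQZ|=13/10, |R|=34/5
  updated: d(DEIQRZ,N)=91/6
6. join DEIQRZ+N (d=91/6) ⇒ DEINQRZ; edges |DEIQRZ|=47/60, |N|=91/12
final tree: (((D:11/2,((E:1,Q:1):11/4,(I:2,Z:2):7/4):7/4):13/10,R:34/5):47/60,N:91/12)
total length: 2053/60

2053/60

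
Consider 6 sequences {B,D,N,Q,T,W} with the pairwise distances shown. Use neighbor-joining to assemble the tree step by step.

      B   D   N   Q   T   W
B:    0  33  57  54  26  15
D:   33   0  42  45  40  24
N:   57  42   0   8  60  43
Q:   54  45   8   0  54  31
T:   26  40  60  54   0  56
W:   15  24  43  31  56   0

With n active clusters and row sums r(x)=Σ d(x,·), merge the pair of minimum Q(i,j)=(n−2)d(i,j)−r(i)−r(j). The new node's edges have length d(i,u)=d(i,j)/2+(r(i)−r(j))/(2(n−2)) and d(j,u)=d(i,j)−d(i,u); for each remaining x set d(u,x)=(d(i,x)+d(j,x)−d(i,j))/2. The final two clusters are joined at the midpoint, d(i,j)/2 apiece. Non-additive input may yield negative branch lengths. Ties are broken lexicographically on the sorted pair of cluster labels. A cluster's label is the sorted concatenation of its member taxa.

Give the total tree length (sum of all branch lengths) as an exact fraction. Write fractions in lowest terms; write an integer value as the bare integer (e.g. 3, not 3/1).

1497/16

step 1: merge (N,Q) at d=8, Q=-370; branch lengths N→25/4, Q→7/4; new cluster NQ
  updated: d(B,NQ)=103/2, d(D,NQ)=79/2, d(NQ,T)=53, d(NQ,W)=33
step 2: merge (B,T) at d=26, Q=-445/2; branch lengths B→19/4, T→85/4; new cluster BT
  updated: d(BT,D)=47/2, d(BT,NQ)=157/4, d(BT,W)=45/2
step 3: merge (BT,D) at d=47/2, Q=-501/4; branch lengths BT→181/16, D→195/16; new cluster BDT
  updated: d(BDT,NQ)=221/8, d(BDT,W)=23/2
step 4: merge (BDT,NQ) at d=221/8, Q=-577/8; branch lengths BDT→49/16, NQ→393/16; new cluster BDNQT
  updated: d(BDNQT,W)=135/16
step 5: merge (BDNQT,W) at d=135/16; branch lengths BDNQT→135/32, W→135/32; new cluster BDNQTW
final tree: ((((B:19/4,T:85/4):181/16,D:195/16):49/16,(N:25/4,Q:7/4):393/16):135/32,W:135/32)
total length: 1497/16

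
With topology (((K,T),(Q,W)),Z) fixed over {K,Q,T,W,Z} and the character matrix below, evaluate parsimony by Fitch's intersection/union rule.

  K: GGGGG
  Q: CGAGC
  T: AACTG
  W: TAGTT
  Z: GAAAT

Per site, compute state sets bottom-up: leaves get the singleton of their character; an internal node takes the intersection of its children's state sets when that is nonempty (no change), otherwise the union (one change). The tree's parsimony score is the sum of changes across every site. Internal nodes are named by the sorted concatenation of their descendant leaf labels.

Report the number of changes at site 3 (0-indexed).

[col 0] KT: children K:{G}, T:{A} ∪→ {A,G}; cost 1
[col 0] QW: children Q:{C}, W:{T} ∪→ {C,T}; cost 1
[col 0] KQTW: children KT:{A,G}, QW:{C,T} ∪→ {A,C,G,T}; cost 1
[col 0] KQTWZ: children KQTW:{A,C,G,T}, Z:{G} ∩→ {G}; cost 0
[col 1] KT: children K:{G}, T:{A} ∪→ {A,G}; cost 1
[col 1] QW: children Q:{G}, W:{A} ∪→ {A,G}; cost 1
[col 1] KQTW: children KT:{A,G}, QW:{A,G} ∩→ {A,G}; cost 0
[col 1] KQTWZ: children KQTW:{A,G}, Z:{A} ∩→ {A}; cost 0
[col 2] KT: children K:{G}, T:{C} ∪→ {C,G}; cost 1
[col 2] QW: children Q:{A}, W:{G} ∪→ {A,G}; cost 1
[col 2] KQTW: children KT:{C,G}, QW:{A,G} ∩→ {G}; cost 0
[col 2] KQTWZ: children KQTW:{G}, Z:{A} ∪→ {A,G}; cost 1
[col 3] KT: children K:{G}, T:{T} ∪→ {G,T}; cost 1
[col 3] QW: children Q:{G}, W:{T} ∪→ {G,T}; cost 1
[col 3] KQTW: children KT:{G,T}, QW:{G,T} ∩→ {G,T}; cost 0
[col 3] KQTWZ: children KQTW:{G,T}, Z:{A} ∪→ {A,G,T}; cost 1
[col 4] KT: children K:{G}, T:{G} ∩→ {G}; cost 0
[col 4] QW: children Q:{C}, W:{T} ∪→ {C,T}; cost 1
[col 4] KQTW: children KT:{G}, QW:{C,T} ∪→ {C,G,T}; cost 1
[col 4] KQTWZ: children KQTW:{C,G,T}, Z:{T} ∩→ {T}; cost 0
per-site changes: [3, 2, 3, 3, 2]; total = 13

3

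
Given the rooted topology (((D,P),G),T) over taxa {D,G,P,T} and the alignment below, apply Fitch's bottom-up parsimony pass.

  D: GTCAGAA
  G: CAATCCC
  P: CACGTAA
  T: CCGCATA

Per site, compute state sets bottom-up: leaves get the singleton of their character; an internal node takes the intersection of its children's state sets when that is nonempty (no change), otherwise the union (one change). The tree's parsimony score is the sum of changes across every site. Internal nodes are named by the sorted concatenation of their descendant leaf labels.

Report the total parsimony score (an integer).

14

DP@0: {G} ∪ {C} = {C,G} (union, +1)
DGP@0: {C,G} ∩ {C} = {C} (intersection, +0)
DGPT@0: {C} ∩ {C} = {C} (intersection, +0)
DP@1: {T} ∪ {A} = {A,T} (union, +1)
DGP@1: {A,T} ∩ {A} = {A} (intersection, +0)
DGPT@1: {A} ∪ {C} = {A,C} (union, +1)
DP@2: {C} ∩ {C} = {C} (intersection, +0)
DGP@2: {C} ∪ {A} = {A,C} (union, +1)
DGPT@2: {A,C} ∪ {G} = {A,C,G} (union, +1)
DP@3: {A} ∪ {G} = {A,G} (union, +1)
DGP@3: {A,G} ∪ {T} = {A,G,T} (union, +1)
DGPT@3: {A,G,T} ∪ {C} = {A,C,G,T} (union, +1)
DP@4: {G} ∪ {T} = {G,T} (union, +1)
DGP@4: {G,T} ∪ {C} = {C,G,T} (union, +1)
DGPT@4: {C,G,T} ∪ {A} = {A,C,G,T} (union, +1)
DP@5: {A} ∩ {A} = {A} (intersection, +0)
DGP@5: {A} ∪ {C} = {A,C} (union, +1)
DGPT@5: {A,C} ∪ {T} = {A,C,T} (union, +1)
DP@6: {A} ∩ {A} = {A} (intersection, +0)
DGP@6: {A} ∪ {C} = {A,C} (union, +1)
DGPT@6: {A,C} ∩ {A} = {A} (intersection, +0)
per-site changes: [1, 2, 2, 3, 3, 2, 1]; total = 14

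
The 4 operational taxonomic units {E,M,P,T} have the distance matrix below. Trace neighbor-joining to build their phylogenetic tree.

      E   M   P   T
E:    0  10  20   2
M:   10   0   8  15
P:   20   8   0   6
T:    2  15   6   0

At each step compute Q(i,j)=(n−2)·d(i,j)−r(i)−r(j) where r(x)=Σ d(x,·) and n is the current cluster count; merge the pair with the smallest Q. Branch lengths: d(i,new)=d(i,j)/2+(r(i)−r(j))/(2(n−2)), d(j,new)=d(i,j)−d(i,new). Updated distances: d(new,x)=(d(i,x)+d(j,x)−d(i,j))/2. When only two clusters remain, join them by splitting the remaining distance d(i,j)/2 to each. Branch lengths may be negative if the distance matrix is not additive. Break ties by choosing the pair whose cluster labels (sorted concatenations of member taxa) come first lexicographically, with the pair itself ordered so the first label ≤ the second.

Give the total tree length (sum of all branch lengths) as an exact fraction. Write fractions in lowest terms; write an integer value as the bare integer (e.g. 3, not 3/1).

1. join E+T (d=2, Q=-51) ⇒ ET; edges |E|=13/4, |T|=-5/4
  updated: d(ET,M)=23/2, d(ET,P)=12
2. join ET+M (d=23/2, Q=-63/2) ⇒ EMT; edges |ET|=31/4, |M|=15/4
  updated: d(EMT,P)=17/4
3. join EMT+P (d=17/4) ⇒ EMPT; edges |EMT|=17/8, |P|=17/8
final tree: (((E:13/4,T:-5/4):31/4,M:15/4):17/8,P:17/8)
total length: 71/4

71/4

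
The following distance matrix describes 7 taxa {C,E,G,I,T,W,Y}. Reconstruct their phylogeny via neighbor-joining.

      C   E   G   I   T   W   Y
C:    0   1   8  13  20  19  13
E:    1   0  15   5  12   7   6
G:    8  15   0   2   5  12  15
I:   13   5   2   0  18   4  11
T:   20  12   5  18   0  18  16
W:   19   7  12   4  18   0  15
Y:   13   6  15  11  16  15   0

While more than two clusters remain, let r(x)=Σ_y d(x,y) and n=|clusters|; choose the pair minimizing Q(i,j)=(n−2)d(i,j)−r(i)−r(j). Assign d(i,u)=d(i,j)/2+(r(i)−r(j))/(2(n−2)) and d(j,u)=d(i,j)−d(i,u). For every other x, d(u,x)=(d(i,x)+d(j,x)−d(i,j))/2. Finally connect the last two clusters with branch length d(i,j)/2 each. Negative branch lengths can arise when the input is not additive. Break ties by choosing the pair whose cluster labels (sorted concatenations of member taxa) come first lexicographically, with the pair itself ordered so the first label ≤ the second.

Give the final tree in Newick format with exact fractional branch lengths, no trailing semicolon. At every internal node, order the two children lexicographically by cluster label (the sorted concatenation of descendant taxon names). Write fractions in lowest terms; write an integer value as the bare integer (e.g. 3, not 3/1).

((((C:63/16,E:-47/16):53/16,Y:91/16):37/16,(G:-7/10,T:57/10):81/16):47/32,(I:-1/6,W:25/6):47/32)

iteration 1: select G,T (d=5, Q=-121); attach at lengths (-7/10, 57/10); label the merged cluster GT
  updated: d(C,GT)=23/2, d(E,GT)=11, d(GT,I)=15/2, d(GT,W)=25/2, d(GT,Y)=13
iteration 2: select C,E (d=1, Q=-167/2); attach at lengths (63/16, -47/16); label the merged cluster CE
  updated: d(CE,GT)=43/4, d(CE,I)=17/2, d(CE,W)=25/2, d(CE,Y)=9
iteration 3: select I,W (d=4, Q=-63); attach at lengths (-1/6, 25/6); label the merged cluster IW
  updated: d(CE,IW)=17/2, d(GT,IW)=8, d(IW,Y)=11
iteration 4: select CE,Y (d=9, Q=-173/4); attach at lengths (53/16, 91/16); label the merged cluster CEY
  updated: d(CEY,GT)=59/8, d(CEY,IW)=21/4
iteration 5: select CEY,GT (d=59/8, Q=-165/8); attach at lengths (37/16, 81/16); label the merged cluster CEGTY
  updated: d(CEGTY,IW)=47/16
iteration 6: select CEGTY,IW (d=47/16); attach at lengths (47/32, 47/32); label the merged cluster CEGITWY
final tree: ((((C:63/16,E:-47/16):53/16,Y:91/16):37/16,(G:-7/10,T:57/10):81/16):47/32,(I:-1/6,W:25/6):47/32)
total length: 469/16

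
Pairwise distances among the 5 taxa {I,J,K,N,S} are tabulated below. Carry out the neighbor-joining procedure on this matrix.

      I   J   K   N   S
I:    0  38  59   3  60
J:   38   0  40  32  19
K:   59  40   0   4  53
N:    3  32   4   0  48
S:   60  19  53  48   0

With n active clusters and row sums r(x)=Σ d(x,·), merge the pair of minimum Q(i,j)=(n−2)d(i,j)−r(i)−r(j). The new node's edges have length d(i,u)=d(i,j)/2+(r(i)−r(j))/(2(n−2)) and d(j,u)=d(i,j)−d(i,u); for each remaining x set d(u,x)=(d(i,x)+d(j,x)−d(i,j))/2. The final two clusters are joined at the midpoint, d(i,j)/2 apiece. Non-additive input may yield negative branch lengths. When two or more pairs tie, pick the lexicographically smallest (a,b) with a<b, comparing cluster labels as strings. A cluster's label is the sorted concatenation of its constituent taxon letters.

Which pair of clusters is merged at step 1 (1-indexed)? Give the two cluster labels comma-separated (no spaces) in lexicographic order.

J,S

1. join J+S (d=19, Q=-252) ⇒ JS; edges |J|=1, |S|=18
  updated: d(I,JS)=79/2, d(JS,K)=37, d(JS,N)=61/2
2. join I+N (d=3, Q=-133) ⇒ IN; edges |I|=35/2, |N|=-29/2
  updated: d(IN,JS)=67/2, d(IN,K)=30
3. join IN+JS (d=67/2, Q=-201/2) ⇒ IJNS; edges |IN|=53/4, |JS|=81/4
  updated: d(IJNS,K)=67/4
4. join IJNS+K (d=67/4) ⇒ IJKNS; edges |IJNS|=67/8, |K|=67/8
final tree: (((I:35/2,N:-29/2):53/4,(J:1,S:18):81/4):67/8,K:67/8)
total length: 289/4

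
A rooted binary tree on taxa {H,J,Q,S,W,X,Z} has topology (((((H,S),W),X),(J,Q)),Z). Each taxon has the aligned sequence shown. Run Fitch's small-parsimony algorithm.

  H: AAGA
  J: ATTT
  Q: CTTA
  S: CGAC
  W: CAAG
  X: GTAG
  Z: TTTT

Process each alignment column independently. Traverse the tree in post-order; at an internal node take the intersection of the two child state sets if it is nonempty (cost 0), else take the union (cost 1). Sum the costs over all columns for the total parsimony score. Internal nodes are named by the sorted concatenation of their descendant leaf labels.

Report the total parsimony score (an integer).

HS@0: {A} ∪ {C} = {A,C} (union, +1)
HSW@0: {A,C} ∩ {C} = {C} (intersection, +0)
HSWX@0: {C} ∪ {G} = {C,G} (union, +1)
JQ@0: {A} ∪ {C} = {A,C} (union, +1)
HJQSWX@0: {C,G} ∩ {A,C} = {C} (intersection, +0)
HJQSWXZ@0: {C} ∪ {T} = {C,T} (union, +1)
HS@1: {A} ∪ {G} = {A,G} (union, +1)
HSW@1: {A,G} ∩ {A} = {A} (intersection, +0)
HSWX@1: {A} ∪ {T} = {A,T} (union, +1)
JQ@1: {T} ∩ {T} = {T} (intersection, +0)
HJQSWX@1: {A,T} ∩ {T} = {T} (intersection, +0)
HJQSWXZ@1: {T} ∩ {T} = {T} (intersection, +0)
HS@2: {G} ∪ {A} = {A,G} (union, +1)
HSW@2: {A,G} ∩ {A} = {A} (intersection, +0)
HSWX@2: {A} ∩ {A} = {A} (intersection, +0)
JQ@2: {T} ∩ {T} = {T} (intersection, +0)
HJQSWX@2: {A} ∪ {T} = {A,T} (union, +1)
HJQSWXZ@2: {A,T} ∩ {T} = {T} (intersection, +0)
HS@3: {A} ∪ {C} = {A,C} (union, +1)
HSW@3: {A,C} ∪ {G} = {A,C,G} (union, +1)
HSWX@3: {A,C,G} ∩ {G} = {G} (intersection, +0)
JQ@3: {T} ∪ {A} = {A,T} (union, +1)
HJQSWX@3: {G} ∪ {A,T} = {A,G,T} (union, +1)
HJQSWXZ@3: {A,G,T} ∩ {T} = {T} (intersection, +0)
per-site changes: [4, 2, 2, 4]; total = 12

12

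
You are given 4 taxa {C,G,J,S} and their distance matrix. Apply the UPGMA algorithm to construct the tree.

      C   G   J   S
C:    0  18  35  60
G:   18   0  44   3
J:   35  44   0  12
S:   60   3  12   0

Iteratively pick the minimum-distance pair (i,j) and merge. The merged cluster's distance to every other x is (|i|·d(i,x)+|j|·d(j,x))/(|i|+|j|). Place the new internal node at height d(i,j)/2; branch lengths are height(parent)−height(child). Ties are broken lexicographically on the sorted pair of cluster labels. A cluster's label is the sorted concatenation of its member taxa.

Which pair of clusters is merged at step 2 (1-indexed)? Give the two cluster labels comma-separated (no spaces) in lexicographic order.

step 1: merge (G,S) at d=3; branch lengths G→3/2, S→3/2; new cluster GS
  updated: d(C,GS)=39, d(GS,J)=28
step 2: merge (GS,J) at d=28; branch lengths GS→25/2, J→14; new cluster GJS
  updated: d(C,GJS)=113/3
step 3: merge (C,GJS) at d=113/3; branch lengths C→113/6, GJS→29/6; new cluster CGJS
final tree: (C:113/6,((G:3/2,S:3/2):25/2,J:14):29/6)
total length: 319/6

GS,J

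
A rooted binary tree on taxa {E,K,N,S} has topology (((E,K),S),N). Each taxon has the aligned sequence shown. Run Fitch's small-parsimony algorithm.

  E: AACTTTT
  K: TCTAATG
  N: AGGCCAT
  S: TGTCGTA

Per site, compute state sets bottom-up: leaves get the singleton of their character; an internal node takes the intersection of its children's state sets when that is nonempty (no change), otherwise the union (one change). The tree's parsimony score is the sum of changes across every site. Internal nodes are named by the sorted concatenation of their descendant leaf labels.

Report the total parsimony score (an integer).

14

[col 0] EK: children E:{A}, K:{T} ∪→ {A,T}; cost 1
[col 0] EKS: children EK:{A,T}, S:{T} ∩→ {T}; cost 0
[col 0] EKNS: children EKS:{T}, N:{A} ∪→ {A,T}; cost 1
[col 1] EK: children E:{A}, K:{C} ∪→ {A,C}; cost 1
[col 1] EKS: children EK:{A,C}, S:{G} ∪→ {A,C,G}; cost 1
[col 1] EKNS: children EKS:{A,C,G}, N:{G} ∩→ {G}; cost 0
[col 2] EK: children E:{C}, K:{T} ∪→ {C,T}; cost 1
[col 2] EKS: children EK:{C,T}, S:{T} ∩→ {T}; cost 0
[col 2] EKNS: children EKS:{T}, N:{G} ∪→ {G,T}; cost 1
[col 3] EK: children E:{T}, K:{A} ∪→ {A,T}; cost 1
[col 3] EKS: children EK:{A,T}, S:{C} ∪→ {A,C,T}; cost 1
[col 3] EKNS: children EKS:{A,C,T}, N:{C} ∩→ {C}; cost 0
[col 4] EK: children E:{T}, K:{A} ∪→ {A,T}; cost 1
[col 4] EKS: children EK:{A,T}, S:{G} ∪→ {A,G,T}; cost 1
[col 4] EKNS: children EKS:{A,G,T}, N:{C} ∪→ {A,C,G,T}; cost 1
[col 5] EK: children E:{T}, K:{T} ∩→ {T}; cost 0
[col 5] EKS: children EK:{T}, S:{T} ∩→ {T}; cost 0
[col 5] EKNS: children EKS:{T}, N:{A} ∪→ {A,T}; cost 1
[col 6] EK: children E:{T}, K:{G} ∪→ {G,T}; cost 1
[col 6] EKS: children EK:{G,T}, S:{A} ∪→ {A,G,T}; cost 1
[col 6] EKNS: children EKS:{A,G,T}, N:{T} ∩→ {T}; cost 0
per-site changes: [2, 2, 2, 2, 3, 1, 2]; total = 14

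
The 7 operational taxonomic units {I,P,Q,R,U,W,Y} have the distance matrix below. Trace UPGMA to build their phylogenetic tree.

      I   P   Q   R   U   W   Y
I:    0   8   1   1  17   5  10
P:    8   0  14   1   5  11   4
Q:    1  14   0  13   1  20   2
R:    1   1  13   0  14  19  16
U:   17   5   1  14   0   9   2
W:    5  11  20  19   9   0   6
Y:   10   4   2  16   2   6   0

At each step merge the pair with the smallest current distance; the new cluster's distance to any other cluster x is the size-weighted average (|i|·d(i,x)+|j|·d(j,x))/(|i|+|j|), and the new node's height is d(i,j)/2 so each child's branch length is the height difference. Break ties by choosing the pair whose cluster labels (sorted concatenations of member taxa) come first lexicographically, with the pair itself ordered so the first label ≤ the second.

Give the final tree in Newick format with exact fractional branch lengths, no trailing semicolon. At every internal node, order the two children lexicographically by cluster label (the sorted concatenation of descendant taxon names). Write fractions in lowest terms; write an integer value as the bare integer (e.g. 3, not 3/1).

((((I:1/2,Q:1/2):13/4,(U:1,Y:1):11/4):15/16,(P:1/2,R:1/2):67/16):55/48,W:35/6)

iteration 1: select I,Q (d=1); attach at lengths (1/2, 1/2); label the merged cluster IQ
  updated: d(IQ,P)=11, d(IQ,R)=7, d(IQ,U)=9, d(IQ,W)=25/2, d(IQ,Y)=6
iteration 2: select P,R (d=1); attach at lengths (1/2, 1/2); label the merged cluster PR
  updated: d(IQ,PR)=9, d(PR,U)=19/2, d(PR,W)=15, d(PR,Y)=10
iteration 3: select U,Y (d=2); attach at lengths (1, 1); label the merged cluster UY
  updated: d(IQ,UY)=15/2, d(PR,UY)=39/4, d(UY,W)=15/2
iteration 4: select IQ,UY (d=15/2); attach at lengths (13/4, 11/4); label the merged cluster IQUY
  updated: d(IQUY,PR)=75/8, d(IQUY,W)=10
iteration 5: select IQUY,PR (d=75/8); attach at lengths (15/16, 67/16); label the merged cluster IPQRUY
  updated: d(IPQRUY,W)=35/3
iteration 6: select IPQRUY,W (d=35/3); attach at lengths (55/48, 35/6); label the merged cluster IPQRUWY
final tree: ((((I:1/2,Q:1/2):13/4,(U:1,Y:1):11/4):15/16,(P:1/2,R:1/2):67/16):55/48,W:35/6)
total length: 1061/48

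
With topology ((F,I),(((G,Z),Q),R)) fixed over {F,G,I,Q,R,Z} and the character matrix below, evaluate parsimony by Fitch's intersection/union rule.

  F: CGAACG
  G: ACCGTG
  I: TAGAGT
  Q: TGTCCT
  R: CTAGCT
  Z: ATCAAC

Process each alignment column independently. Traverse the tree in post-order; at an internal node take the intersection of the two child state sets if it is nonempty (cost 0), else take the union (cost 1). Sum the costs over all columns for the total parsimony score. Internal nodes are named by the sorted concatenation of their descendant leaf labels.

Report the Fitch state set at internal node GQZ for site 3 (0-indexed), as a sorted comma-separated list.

FI@0: {C} ∪ {T} = {C,T} (union, +1)
GZ@0: {A} ∩ {A} = {A} (intersection, +0)
GQZ@0: {A} ∪ {T} = {A,T} (union, +1)
GQRZ@0: {A,T} ∪ {C} = {A,C,T} (union, +1)
FGIQRZ@0: {C,T} ∩ {A,C,T} = {C,T} (intersection, +0)
FI@1: {G} ∪ {A} = {A,G} (union, +1)
GZ@1: {C} ∪ {T} = {C,T} (union, +1)
GQZ@1: {C,T} ∪ {G} = {C,G,T} (union, +1)
GQRZ@1: {C,G,T} ∩ {T} = {T} (intersection, +0)
FGIQRZ@1: {A,G} ∪ {T} = {A,G,T} (union, +1)
FI@2: {A} ∪ {G} = {A,G} (union, +1)
GZ@2: {C} ∩ {C} = {C} (intersection, +0)
GQZ@2: {C} ∪ {T} = {C,T} (union, +1)
GQRZ@2: {C,T} ∪ {A} = {A,C,T} (union, +1)
FGIQRZ@2: {A,G} ∩ {A,C,T} = {A} (intersection, +0)
FI@3: {A} ∩ {A} = {A} (intersection, +0)
GZ@3: {G} ∪ {A} = {A,G} (union, +1)
GQZ@3: {A,G} ∪ {C} = {A,C,G} (union, +1)
GQRZ@3: {A,C,G} ∩ {G} = {G} (intersection, +0)
FGIQRZ@3: {A} ∪ {G} = {A,G} (union, +1)
FI@4: {C} ∪ {G} = {C,G} (union, +1)
GZ@4: {T} ∪ {A} = {A,T} (union, +1)
GQZ@4: {A,T} ∪ {C} = {A,C,T} (union, +1)
GQRZ@4: {A,C,T} ∩ {C} = {C} (intersection, +0)
FGIQRZ@4: {C,G} ∩ {C} = {C} (intersection, +0)
FI@5: {G} ∪ {T} = {G,T} (union, +1)
GZ@5: {G} ∪ {C} = {C,G} (union, +1)
GQZ@5: {C,G} ∪ {T} = {C,G,T} (union, +1)
GQRZ@5: {C,G,T} ∩ {T} = {T} (intersection, +0)
FGIQRZ@5: {G,T} ∩ {T} = {T} (intersection, +0)
per-site changes: [3, 4, 3, 3, 3, 3]; total = 19

A,C,G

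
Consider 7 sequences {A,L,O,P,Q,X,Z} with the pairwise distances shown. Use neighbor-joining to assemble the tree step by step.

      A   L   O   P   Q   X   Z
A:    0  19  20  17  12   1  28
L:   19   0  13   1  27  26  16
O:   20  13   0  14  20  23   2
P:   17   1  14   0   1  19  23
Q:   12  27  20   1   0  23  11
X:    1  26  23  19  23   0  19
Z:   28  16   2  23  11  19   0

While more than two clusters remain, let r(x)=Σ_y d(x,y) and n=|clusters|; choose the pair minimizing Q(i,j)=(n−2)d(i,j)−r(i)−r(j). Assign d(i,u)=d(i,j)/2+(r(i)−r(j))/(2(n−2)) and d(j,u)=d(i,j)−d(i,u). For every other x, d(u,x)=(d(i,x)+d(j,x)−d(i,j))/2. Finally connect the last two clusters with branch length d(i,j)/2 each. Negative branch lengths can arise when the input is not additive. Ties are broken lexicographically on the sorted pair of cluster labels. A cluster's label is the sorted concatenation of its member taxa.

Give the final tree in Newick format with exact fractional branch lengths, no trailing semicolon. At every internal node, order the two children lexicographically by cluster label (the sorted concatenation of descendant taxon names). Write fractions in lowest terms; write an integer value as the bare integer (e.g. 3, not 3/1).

((((A:-9/10,X:19/10):185/16,Q:87/16):17/16,(L:59/12,P:-47/12):109/16):131/32,(O:3/8,Z:13/8):131/32)

1. join A+X (d=1, Q=-203) ⇒ AX; edges |A|=-9/10, |X|=19/10
  updated: d(AX,L)=22, d(AX,O)=21, d(AX,P)=35/2, d(AX,Q)=17, d(AX,Z)=23
2. join O+Z (d=2, Q=-137) ⇒ OZ; edges |O|=3/8, |Z|=13/8
  updated: d(AX,OZ)=21, d(L,OZ)=27/2, d(OZ,P)=35/2, d(OZ,Q)=29/2
3. join L+P (d=1, Q=-195/2) ⇒ LP; edges |L|=59/12, |P|=-47/12
  updated: d(AX,LP)=77/4, d(LP,OZ)=15, d(LP,Q)=27/2
4. join AX+Q (d=17, Q=-273/4) ⇒ AQX; edges |AX|=185/16, |Q|=87/16
  updated: d(AQX,LP)=63/8, d(AQX,OZ)=37/4
5. join AQX+LP (d=63/8, Q=-257/8) ⇒ ALPQX; edges |AQX|=17/16, |LP|=109/16
  updated: d(ALPQX,OZ)=131/16
6. join ALPQX+OZ (d=131/16) ⇒ ALOPQXZ; edges |ALPQX|=131/32, |OZ|=131/32
final tree: ((((A:-9/10,X:19/10):185/16,Q:87/16):17/16,(L:59/12,P:-47/12):109/16):131/32,(O:3/8,Z:13/8):131/32)
total length: 593/16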